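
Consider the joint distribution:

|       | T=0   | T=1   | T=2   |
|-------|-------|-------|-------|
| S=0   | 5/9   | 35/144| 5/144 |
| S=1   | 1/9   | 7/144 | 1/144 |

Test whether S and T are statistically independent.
Marginal P(S) (row sums):
  P(S=0) = 5/9 + 35/144 + 5/144 = 5/6
  P(S=1) = 1/9 + 7/144 + 1/144 = 1/6
Marginal P(T) (column sums):
  P(T=0) = 5/9 + 1/9 = 2/3
  P(T=1) = 35/144 + 7/144 = 7/24
  P(T=2) = 5/144 + 1/144 = 1/24

S and T are independent iff P(S=i,T=j) = P(S=i)·P(T=j) for every cell.
  P(S=0)·P(T=0) = 5/6 × 2/3 = 5/9 = P(S=0,T=0) ✓
  P(S=0)·P(T=1) = 5/6 × 7/24 = 35/144 = P(S=0,T=1) ✓
  P(S=0)·P(T=2) = 5/6 × 1/24 = 5/144 = P(S=0,T=2) ✓
  P(S=1)·P(T=0) = 1/6 × 2/3 = 1/9 = P(S=1,T=0) ✓
  P(S=1)·P(T=1) = 1/6 × 7/24 = 7/144 = P(S=1,T=1) ✓
  P(S=1)·P(T=2) = 1/6 × 1/24 = 1/144 = P(S=1,T=2) ✓

Yes, S and T are independent: every cell factors, so I(S;T) = 0 bits.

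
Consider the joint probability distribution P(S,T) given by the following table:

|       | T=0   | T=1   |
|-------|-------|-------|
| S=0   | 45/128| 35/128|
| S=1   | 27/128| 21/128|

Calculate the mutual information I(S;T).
Marginal P(S) (row sums):
  P(S=0) = 45/128 + 35/128 = 5/8
  P(S=1) = 27/128 + 21/128 = 3/8
Marginal P(T) (column sums):
  P(T=0) = 45/128 + 27/128 = 9/16
  P(T=1) = 35/128 + 21/128 = 7/16

H(S) = -[(5/8)·log₂(5/8) + (3/8)·log₂(3/8)]
  = 0.4238 + 0.5306
  = 0.9544 bits
H(T) = -[(9/16)·log₂(9/16) + (7/16)·log₂(7/16)]
  = 0.4669 + 0.5218
  = 0.9887 bits
H(S,T) = -[(45/128)·log₂(45/128) + (35/128)·log₂(35/128) + (27/128)·log₂(27/128) + (21/128)·log₂(21/128)]
  = 0.5302 + 0.5115 + 0.4736 + 0.4278
  = 1.9431 bits

I(S;T) = H(S) + H(T) - H(S,T)
  = 0.9544 + 0.9887 - 1.9431
  = 0.0000 bits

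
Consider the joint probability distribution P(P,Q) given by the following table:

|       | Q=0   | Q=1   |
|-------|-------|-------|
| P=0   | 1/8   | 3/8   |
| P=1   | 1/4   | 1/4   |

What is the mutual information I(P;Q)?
Marginal P(P) (row sums):
  P(P=0) = 1/8 + 3/8 = 1/2
  P(P=1) = 1/4 + 1/4 = 1/2
Marginal P(Q) (column sums):
  P(Q=0) = 1/8 + 1/4 = 3/8
  P(Q=1) = 3/8 + 1/4 = 5/8

H(P) = -[(1/2)·log₂(1/2) + (1/2)·log₂(1/2)]
  = 0.5000 + 0.5000
  = 1.0000 bits
H(Q) = -[(3/8)·log₂(3/8) + (5/8)·log₂(5/8)]
  = 0.5306 + 0.4238
  = 0.9544 bits
H(P,Q) = -[(1/8)·log₂(1/8) + (3/8)·log₂(3/8) + (1/4)·log₂(1/4) + (1/4)·log₂(1/4)]
  = 0.3750 + 0.5306 + 0.5000 + 0.5000
  = 1.9056 bits

I(P;Q) = H(P) + H(Q) - H(P,Q)
  = 1.0000 + 0.9544 - 1.9056
  = 0.0488 bits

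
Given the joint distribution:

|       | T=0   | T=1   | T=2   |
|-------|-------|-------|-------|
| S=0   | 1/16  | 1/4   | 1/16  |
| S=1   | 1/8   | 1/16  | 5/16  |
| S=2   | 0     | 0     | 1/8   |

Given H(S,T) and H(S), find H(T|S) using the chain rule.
From the chain rule: H(S,T) = H(S) + H(T|S)
Therefore: H(T|S) = H(S,T) - H(S)

H(S,T) = -[(1/16)·log₂(1/16) + (1/4)·log₂(1/4) + (1/16)·log₂(1/16) + (1/8)·log₂(1/8) + (1/16)·log₂(1/16) + (5/16)·log₂(5/16) + (1/8)·log₂(1/8)]
  = 0.2500 + 0.5000 + 0.2500 + 0.3750 + 0.2500 + 0.5244 + 0.3750
  = 2.5244 bits
Marginal P(S) (row sums):
  P(S=0) = 1/16 + 1/4 + 1/16 = 3/8
  P(S=1) = 1/8 + 1/16 + 5/16 = 1/2
  P(S=2) = 0 + 0 + 1/8 = 1/8
H(S) = -[(3/8)·log₂(3/8) + (1/2)·log₂(1/2) + (1/8)·log₂(1/8)]
  = 0.5306 + 0.5000 + 0.3750
  = 1.4056 bits

H(T|S) = 2.5244 - 1.4056 = 1.1188 bits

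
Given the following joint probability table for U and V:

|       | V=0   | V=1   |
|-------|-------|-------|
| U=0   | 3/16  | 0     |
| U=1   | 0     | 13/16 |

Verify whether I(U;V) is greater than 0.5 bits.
Marginal P(U) (row sums):
  P(U=0) = 3/16 + 0 = 3/16
  P(U=1) = 0 + 13/16 = 13/16
Marginal P(V) (column sums):
  P(V=0) = 3/16 + 0 = 3/16
  P(V=1) = 0 + 13/16 = 13/16

H(U) = -[(3/16)·log₂(3/16) + (13/16)·log₂(13/16)]
  = 0.4528 + 0.2434
  = 0.6962 bits
H(V) = -[(3/16)·log₂(3/16) + (13/16)·log₂(13/16)]
  = 0.4528 + 0.2434
  = 0.6962 bits
H(U,V) = -[(3/16)·log₂(3/16) + (13/16)·log₂(13/16)]
  = 0.4528 + 0.2434
  = 0.6962 bits

I(U;V) = H(U) + H(V) - H(U,V)
  = 0.6962 + 0.6962 - 0.6962
  = 0.6962 bits

Yes. I(U;V) = 0.6962 bits, which is > 0.5 bits.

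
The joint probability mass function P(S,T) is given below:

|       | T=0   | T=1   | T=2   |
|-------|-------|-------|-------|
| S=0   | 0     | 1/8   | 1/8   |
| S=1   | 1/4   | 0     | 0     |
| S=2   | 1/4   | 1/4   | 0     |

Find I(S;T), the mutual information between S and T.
Marginal P(S) (row sums):
  P(S=0) = 0 + 1/8 + 1/8 = 1/4
  P(S=1) = 1/4 + 0 + 0 = 1/4
  P(S=2) = 1/4 + 1/4 + 0 = 1/2
Marginal P(T) (column sums):
  P(T=0) = 0 + 1/4 + 1/4 = 1/2
  P(T=1) = 1/8 + 0 + 1/4 = 3/8
  P(T=2) = 1/8 + 0 + 0 = 1/8

H(S) = -[(1/4)·log₂(1/4) + (1/4)·log₂(1/4) + (1/2)·log₂(1/2)]
  = 0.5000 + 0.5000 + 0.5000
  = 1.5000 bits
H(T) = -[(1/2)·log₂(1/2) + (3/8)·log₂(3/8) + (1/8)·log₂(1/8)]
  = 0.5000 + 0.5306 + 0.3750
  = 1.4056 bits
H(S,T) = -[(1/8)·log₂(1/8) + (1/8)·log₂(1/8) + (1/4)·log₂(1/4) + (1/4)·log₂(1/4) + (1/4)·log₂(1/4)]
  = 0.3750 + 0.3750 + 0.5000 + 0.5000 + 0.5000
  = 2.2500 bits

I(S;T) = H(S) + H(T) - H(S,T)
  = 1.5000 + 1.4056 - 2.2500
  = 0.6556 bits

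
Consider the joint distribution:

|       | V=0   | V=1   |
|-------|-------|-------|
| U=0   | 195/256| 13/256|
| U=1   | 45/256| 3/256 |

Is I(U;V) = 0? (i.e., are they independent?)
Marginal P(U) (row sums):
  P(U=0) = 195/256 + 13/256 = 13/16
  P(U=1) = 45/256 + 3/256 = 3/16
Marginal P(V) (column sums):
  P(V=0) = 195/256 + 45/256 = 15/16
  P(V=1) = 13/256 + 3/256 = 1/16

U and V are independent iff P(U=i,V=j) = P(U=i)·P(V=j) for every cell.
  P(U=0)·P(V=0) = 13/16 × 15/16 = 195/256 = P(U=0,V=0) ✓
  P(U=0)·P(V=1) = 13/16 × 1/16 = 13/256 = P(U=0,V=1) ✓
  P(U=1)·P(V=0) = 3/16 × 15/16 = 45/256 = P(U=1,V=0) ✓
  P(U=1)·P(V=1) = 3/16 × 1/16 = 3/256 = P(U=1,V=1) ✓

Yes, U and V are independent: every cell factors, so I(U;V) = 0 bits.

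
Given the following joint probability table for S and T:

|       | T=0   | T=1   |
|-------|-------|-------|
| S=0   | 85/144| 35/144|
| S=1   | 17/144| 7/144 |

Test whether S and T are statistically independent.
Marginal P(S) (row sums):
  P(S=0) = 85/144 + 35/144 = 5/6
  P(S=1) = 17/144 + 7/144 = 1/6
Marginal P(T) (column sums):
  P(T=0) = 85/144 + 17/144 = 17/24
  P(T=1) = 35/144 + 7/144 = 7/24

S and T are independent iff P(S=i,T=j) = P(S=i)·P(T=j) for every cell.
  P(S=0)·P(T=0) = 5/6 × 17/24 = 85/144 = P(S=0,T=0) ✓
  P(S=0)·P(T=1) = 5/6 × 7/24 = 35/144 = P(S=0,T=1) ✓
  P(S=1)·P(T=0) = 1/6 × 17/24 = 17/144 = P(S=1,T=0) ✓
  P(S=1)·P(T=1) = 1/6 × 7/24 = 7/144 = P(S=1,T=1) ✓

Yes, S and T are independent: every cell factors, so I(S;T) = 0 bits.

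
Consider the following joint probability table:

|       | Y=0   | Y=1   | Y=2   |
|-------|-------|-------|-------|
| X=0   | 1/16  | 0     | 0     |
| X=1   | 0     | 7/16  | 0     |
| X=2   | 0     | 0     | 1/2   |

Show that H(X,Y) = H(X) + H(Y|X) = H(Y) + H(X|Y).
Marginal P(X) (row sums):
  P(X=0) = 1/16 + 0 + 0 = 1/16
  P(X=1) = 0 + 7/16 + 0 = 7/16
  P(X=2) = 0 + 0 + 1/2 = 1/2
Marginal P(Y) (column sums):
  P(Y=0) = 1/16 + 0 + 0 = 1/16
  P(Y=1) = 0 + 7/16 + 0 = 7/16
  P(Y=2) = 0 + 0 + 1/2 = 1/2

Decomposition 1: H(X) + H(Y|X)
H(X) = -[(1/16)·log₂(1/16) + (7/16)·log₂(7/16) + (1/2)·log₂(1/2)]
  = 0.2500 + 0.5218 + 0.5000
  = 1.2718 bits
H(Y|X) = -Σ P(X,Y)·log₂ P(Y|X), where P(Y|X) = P(X,Y) / P(X)
  (cells with P(X,Y) = 0 contribute 0)
  (X=0,Y=0): P(Y|X) = (1/16)/(1/16) = 1;  -(1/16)·log₂(1) = 0.0000
  (X=1,Y=1): P(Y|X) = (7/16)/(7/16) = 1;  -(7/16)·log₂(1) = 0.0000
  (X=2,Y=2): P(Y|X) = (1/2)/(1/2) = 1;  -(1/2)·log₂(1) = 0.0000
H(Y|X) = 0.0000 + 0.0000 + 0.0000
  = 0.0000 bits
H(X) + H(Y|X) = 1.2718 + 0.0000 = 1.2718 bits

Decomposition 2: H(Y) + H(X|Y)
H(Y) = -[(1/16)·log₂(1/16) + (7/16)·log₂(7/16) + (1/2)·log₂(1/2)]
  = 0.2500 + 0.5218 + 0.5000
  = 1.2718 bits
H(X|Y) = -Σ P(X,Y)·log₂ P(X|Y), where P(X|Y) = P(X,Y) / P(Y)
  (cells with P(X,Y) = 0 contribute 0)
  (X=0,Y=0): P(X|Y) = (1/16)/(1/16) = 1;  -(1/16)·log₂(1) = 0.0000
  (X=1,Y=1): P(X|Y) = (7/16)/(7/16) = 1;  -(7/16)·log₂(1) = 0.0000
  (X=2,Y=2): P(X|Y) = (1/2)/(1/2) = 1;  -(1/2)·log₂(1) = 0.0000
H(X|Y) = 0.0000 + 0.0000 + 0.0000
  = 0.0000 bits
H(Y) + H(X|Y) = 1.2718 + 0.0000 = 1.2718 bits

Direct computation of the joint entropy:
H(X,Y) = -[(1/16)·log₂(1/16) + (7/16)·log₂(7/16) + (1/2)·log₂(1/2)]
  = 0.2500 + 0.5218 + 0.5000
  = 1.2718 bits

All three agree: H(X,Y) = 1.2718 bits ✓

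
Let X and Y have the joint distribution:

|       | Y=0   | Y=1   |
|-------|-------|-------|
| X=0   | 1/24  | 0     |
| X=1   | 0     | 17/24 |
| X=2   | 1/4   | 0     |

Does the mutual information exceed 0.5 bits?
Marginal P(X) (row sums):
  P(X=0) = 1/24 + 0 = 1/24
  P(X=1) = 0 + 17/24 = 17/24
  P(X=2) = 1/4 + 0 = 1/4
Marginal P(Y) (column sums):
  P(Y=0) = 1/24 + 0 + 1/4 = 7/24
  P(Y=1) = 0 + 17/24 + 0 = 17/24

H(X) = -[(1/24)·log₂(1/24) + (17/24)·log₂(17/24) + (1/4)·log₂(1/4)]
  = 0.1910 + 0.3524 + 0.5000
  = 1.0434 bits
H(Y) = -[(7/24)·log₂(7/24) + (17/24)·log₂(17/24)]
  = 0.5185 + 0.3524
  = 0.8709 bits
H(X,Y) = -[(1/24)·log₂(1/24) + (17/24)·log₂(17/24) + (1/4)·log₂(1/4)]
  = 0.1910 + 0.3524 + 0.5000
  = 1.0434 bits

I(X;Y) = H(X) + H(Y) - H(X,Y)
  = 1.0434 + 0.8709 - 1.0434
  = 0.8709 bits

Yes. I(X;Y) = 0.8709 bits, which is > 0.5 bits.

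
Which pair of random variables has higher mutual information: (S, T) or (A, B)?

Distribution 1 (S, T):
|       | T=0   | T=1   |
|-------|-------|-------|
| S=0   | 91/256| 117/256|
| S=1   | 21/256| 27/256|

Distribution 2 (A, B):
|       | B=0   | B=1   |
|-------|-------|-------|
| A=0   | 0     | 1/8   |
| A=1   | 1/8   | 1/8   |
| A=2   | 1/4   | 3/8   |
Distribution 1 (S, T):
Marginal P(S) (row sums):
  P(S=0) = 91/256 + 117/256 = 13/16
  P(S=1) = 21/256 + 27/256 = 3/16
Marginal P(T) (column sums):
  P(T=0) = 91/256 + 21/256 = 7/16
  P(T=1) = 117/256 + 27/256 = 9/16

H(S) = -[(13/16)·log₂(13/16) + (3/16)·log₂(3/16)]
  = 0.2434 + 0.4528
  = 0.6962 bits
H(T) = -[(7/16)·log₂(7/16) + (9/16)·log₂(9/16)]
  = 0.5218 + 0.4669
  = 0.9887 bits
H(S,T) = -[(91/256)·log₂(91/256) + (117/256)·log₂(117/256) + (21/256)·log₂(21/256) + (27/256)·log₂(27/256)]
  = 0.5304 + 0.5163 + 0.2959 + 0.3423
  = 1.6849 bits

I(S;T) = H(S) + H(T) - H(S,T)
  = 0.6962 + 0.9887 - 1.6849
  = 0.0000 bits

Distribution 2 (A, B):
Marginal P(A) (row sums):
  P(A=0) = 0 + 1/8 = 1/8
  P(A=1) = 1/8 + 1/8 = 1/4
  P(A=2) = 1/4 + 3/8 = 5/8
Marginal P(B) (column sums):
  P(B=0) = 0 + 1/8 + 1/4 = 3/8
  P(B=1) = 1/8 + 1/8 + 3/8 = 5/8

H(A) = -[(1/8)·log₂(1/8) + (1/4)·log₂(1/4) + (5/8)·log₂(5/8)]
  = 0.3750 + 0.5000 + 0.4238
  = 1.2988 bits
H(B) = -[(3/8)·log₂(3/8) + (5/8)·log₂(5/8)]
  = 0.5306 + 0.4238
  = 0.9544 bits
H(A,B) = -[(1/8)·log₂(1/8) + (1/8)·log₂(1/8) + (1/8)·log₂(1/8) + (1/4)·log₂(1/4) + (3/8)·log₂(3/8)]
  = 0.3750 + 0.3750 + 0.3750 + 0.5000 + 0.5306
  = 2.1556 bits

I(A;B) = H(A) + H(B) - H(A,B)
  = 1.2988 + 0.9544 - 2.1556
  = 0.0976 bits

I(A;B) = 0.0976 bits > I(S;T) = 0.0000 bits, so (A, B) has the higher mutual information (stronger dependence).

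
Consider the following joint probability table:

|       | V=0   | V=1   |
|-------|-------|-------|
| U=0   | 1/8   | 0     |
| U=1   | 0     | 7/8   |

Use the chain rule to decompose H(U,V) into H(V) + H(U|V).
By the chain rule: H(U,V) = H(V) + H(U|V)

Marginal P(V) (column sums):
  P(V=0) = 1/8 + 0 = 1/8
  P(V=1) = 0 + 7/8 = 7/8
H(V) = -[(1/8)·log₂(1/8) + (7/8)·log₂(7/8)]
  = 0.3750 + 0.1686
  = 0.5436 bits
H(U|V) = -Σ P(U,V)·log₂ P(U|V), where P(U|V) = P(U,V) / P(V)
  (cells with P(U,V) = 0 contribute 0)
  (U=0,V=0): P(U|V) = (1/8)/(1/8) = 1;  -(1/8)·log₂(1) = 0.0000
  (U=1,V=1): P(U|V) = (7/8)/(7/8) = 1;  -(7/8)·log₂(1) = 0.0000
H(U|V) = 0.0000 + 0.0000
  = 0.0000 bits

H(U,V) = H(V) + H(U|V) = 0.5436 + 0.0000 = 0.5436 bits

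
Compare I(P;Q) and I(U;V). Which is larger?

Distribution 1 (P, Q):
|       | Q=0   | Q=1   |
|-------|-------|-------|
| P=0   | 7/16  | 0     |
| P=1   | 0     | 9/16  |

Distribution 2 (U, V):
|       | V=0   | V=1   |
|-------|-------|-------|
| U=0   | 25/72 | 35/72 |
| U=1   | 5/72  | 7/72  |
Distribution 1 (P, Q):
Marginal P(P) (row sums):
  P(P=0) = 7/16 + 0 = 7/16
  P(P=1) = 0 + 9/16 = 9/16
Marginal P(Q) (column sums):
  P(Q=0) = 7/16 + 0 = 7/16
  P(Q=1) = 0 + 9/16 = 9/16

H(P) = -[(7/16)·log₂(7/16) + (9/16)·log₂(9/16)]
  = 0.5218 + 0.4669
  = 0.9887 bits
H(Q) = -[(7/16)·log₂(7/16) + (9/16)·log₂(9/16)]
  = 0.5218 + 0.4669
  = 0.9887 bits
H(P,Q) = -[(7/16)·log₂(7/16) + (9/16)·log₂(9/16)]
  = 0.5218 + 0.4669
  = 0.9887 bits

I(P;Q) = H(P) + H(Q) - H(P,Q)
  = 0.9887 + 0.9887 - 0.9887
  = 0.9887 bits

Distribution 2 (U, V):
Marginal P(U) (row sums):
  P(U=0) = 25/72 + 35/72 = 5/6
  P(U=1) = 5/72 + 7/72 = 1/6
Marginal P(V) (column sums):
  P(V=0) = 25/72 + 5/72 = 5/12
  P(V=1) = 35/72 + 7/72 = 7/12

H(U) = -[(5/6)·log₂(5/6) + (1/6)·log₂(1/6)]
  = 0.2192 + 0.4308
  = 0.6500 bits
H(V) = -[(5/12)·log₂(5/12) + (7/12)·log₂(7/12)]
  = 0.5263 + 0.4536
  = 0.9799 bits
H(U,V) = -[(25/72)·log₂(25/72) + (35/72)·log₂(35/72) + (5/72)·log₂(5/72) + (7/72)·log₂(7/72)]
  = 0.5299 + 0.5059 + 0.2672 + 0.3269
  = 1.6299 bits

I(U;V) = H(U) + H(V) - H(U,V)
  = 0.6500 + 0.9799 - 1.6299
  = 0.0000 bits

I(P;Q) = 0.9887 bits > I(U;V) = 0.0000 bits, so (P, Q) has the higher mutual information (stronger dependence).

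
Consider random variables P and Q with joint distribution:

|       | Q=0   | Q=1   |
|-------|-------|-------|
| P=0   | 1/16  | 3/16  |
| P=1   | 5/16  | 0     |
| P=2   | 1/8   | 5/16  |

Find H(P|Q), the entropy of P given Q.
Marginal P(Q) (column sums):
  P(Q=0) = 1/16 + 5/16 + 1/8 = 1/2
  P(Q=1) = 3/16 + 0 + 5/16 = 1/2

H(P|Q) = -Σ P(P,Q)·log₂ P(P|Q), where P(P|Q) = P(P,Q) / P(Q)
  (cells with P(P,Q) = 0 contribute 0)
  (P=0,Q=0): P(P|Q) = (1/16)/(1/2) = 1/8;  -(1/16)·log₂(1/8) = 0.1875
  (P=0,Q=1): P(P|Q) = (3/16)/(1/2) = 3/8;  -(3/16)·log₂(3/8) = 0.2653
  (P=1,Q=0): P(P|Q) = (5/16)/(1/2) = 5/8;  -(5/16)·log₂(5/8) = 0.2119
  (P=2,Q=0): P(P|Q) = (1/8)/(1/2) = 1/4;  -(1/8)·log₂(1/4) = 0.2500
  (P=2,Q=1): P(P|Q) = (5/16)/(1/2) = 5/8;  -(5/16)·log₂(5/8) = 0.2119
H(P|Q) = 0.1875 + 0.2653 + 0.2119 + 0.2500 + 0.2119
  = 1.1266 bits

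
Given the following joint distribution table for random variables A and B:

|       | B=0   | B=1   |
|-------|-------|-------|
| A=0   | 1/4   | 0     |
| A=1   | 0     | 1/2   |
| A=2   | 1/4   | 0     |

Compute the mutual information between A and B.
Marginal P(A) (row sums):
  P(A=0) = 1/4 + 0 = 1/4
  P(A=1) = 0 + 1/2 = 1/2
  P(A=2) = 1/4 + 0 = 1/4
Marginal P(B) (column sums):
  P(B=0) = 1/4 + 0 + 1/4 = 1/2
  P(B=1) = 0 + 1/2 + 0 = 1/2

H(A) = -[(1/4)·log₂(1/4) + (1/2)·log₂(1/2) + (1/4)·log₂(1/4)]
  = 0.5000 + 0.5000 + 0.5000
  = 1.5000 bits
H(B) = -[(1/2)·log₂(1/2) + (1/2)·log₂(1/2)]
  = 0.5000 + 0.5000
  = 1.0000 bits
H(A,B) = -[(1/4)·log₂(1/4) + (1/2)·log₂(1/2) + (1/4)·log₂(1/4)]
  = 0.5000 + 0.5000 + 0.5000
  = 1.5000 bits

I(A;B) = H(A) + H(B) - H(A,B)
  = 1.5000 + 1.0000 - 1.5000
  = 1.0000 bits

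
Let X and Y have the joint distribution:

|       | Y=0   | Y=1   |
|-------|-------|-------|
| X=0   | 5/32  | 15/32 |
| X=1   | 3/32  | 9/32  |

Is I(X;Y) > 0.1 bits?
Marginal P(X) (row sums):
  P(X=0) = 5/32 + 15/32 = 5/8
  P(X=1) = 3/32 + 9/32 = 3/8
Marginal P(Y) (column sums):
  P(Y=0) = 5/32 + 3/32 = 1/4
  P(Y=1) = 15/32 + 9/32 = 3/4

H(X) = -[(5/8)·log₂(5/8) + (3/8)·log₂(3/8)]
  = 0.4238 + 0.5306
  = 0.9544 bits
H(Y) = -[(1/4)·log₂(1/4) + (3/4)·log₂(3/4)]
  = 0.5000 + 0.3113
  = 0.8113 bits
H(X,Y) = -[(5/32)·log₂(5/32) + (15/32)·log₂(15/32) + (3/32)·log₂(3/32) + (9/32)·log₂(9/32)]
  = 0.4184 + 0.5124 + 0.3202 + 0.5147
  = 1.7657 bits

I(X;Y) = H(X) + H(Y) - H(X,Y)
  = 0.9544 + 0.8113 - 1.7657
  = 0.0000 bits

No. I(X;Y) = 0.0000 bits, which is ≤ 0.1 bits.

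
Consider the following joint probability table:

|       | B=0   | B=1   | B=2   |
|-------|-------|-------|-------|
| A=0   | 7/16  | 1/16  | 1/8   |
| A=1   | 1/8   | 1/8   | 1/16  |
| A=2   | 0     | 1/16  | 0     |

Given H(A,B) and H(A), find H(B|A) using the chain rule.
From the chain rule: H(A,B) = H(A) + H(B|A)
Therefore: H(B|A) = H(A,B) - H(A)

H(A,B) = -[(7/16)·log₂(7/16) + (1/16)·log₂(1/16) + (1/8)·log₂(1/8) + (1/8)·log₂(1/8) + (1/8)·log₂(1/8) + (1/16)·log₂(1/16) + (1/16)·log₂(1/16)]
  = 0.5218 + 0.2500 + 0.3750 + 0.3750 + 0.3750 + 0.2500 + 0.2500
  = 2.3968 bits
Marginal P(A) (row sums):
  P(A=0) = 7/16 + 1/16 + 1/8 = 5/8
  P(A=1) = 1/8 + 1/8 + 1/16 = 5/16
  P(A=2) = 0 + 1/16 + 0 = 1/16
H(A) = -[(5/8)·log₂(5/8) + (5/16)·log₂(5/16) + (1/16)·log₂(1/16)]
  = 0.4238 + 0.5244 + 0.2500
  = 1.1982 bits

H(B|A) = 2.3968 - 1.1982 = 1.1986 bits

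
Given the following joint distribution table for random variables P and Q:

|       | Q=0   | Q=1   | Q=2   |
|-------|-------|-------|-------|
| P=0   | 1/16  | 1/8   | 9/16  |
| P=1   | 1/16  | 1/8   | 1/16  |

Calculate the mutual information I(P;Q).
Marginal P(P) (row sums):
  P(P=0) = 1/16 + 1/8 + 9/16 = 3/4
  P(P=1) = 1/16 + 1/8 + 1/16 = 1/4
Marginal P(Q) (column sums):
  P(Q=0) = 1/16 + 1/16 = 1/8
  P(Q=1) = 1/8 + 1/8 = 1/4
  P(Q=2) = 9/16 + 1/16 = 5/8

H(P) = -[(3/4)·log₂(3/4) + (1/4)·log₂(1/4)]
  = 0.3113 + 0.5000
  = 0.8113 bits
H(Q) = -[(1/8)·log₂(1/8) + (1/4)·log₂(1/4) + (5/8)·log₂(5/8)]
  = 0.3750 + 0.5000 + 0.4238
  = 1.2988 bits
H(P,Q) = -[(1/16)·log₂(1/16) + (1/8)·log₂(1/8) + (9/16)·log₂(9/16) + (1/16)·log₂(1/16) + (1/8)·log₂(1/8) + (1/16)·log₂(1/16)]
  = 0.2500 + 0.3750 + 0.4669 + 0.2500 + 0.3750 + 0.2500
  = 1.9669 bits

I(P;Q) = H(P) + H(Q) - H(P,Q)
  = 0.8113 + 1.2988 - 1.9669
  = 0.1432 bits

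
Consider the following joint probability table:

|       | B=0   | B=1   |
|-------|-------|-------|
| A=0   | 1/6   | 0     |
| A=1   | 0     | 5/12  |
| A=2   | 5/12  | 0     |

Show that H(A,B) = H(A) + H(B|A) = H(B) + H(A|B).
Marginal P(A) (row sums):
  P(A=0) = 1/6 + 0 = 1/6
  P(A=1) = 0 + 5/12 = 5/12
  P(A=2) = 5/12 + 0 = 5/12
Marginal P(B) (column sums):
  P(B=0) = 1/6 + 0 + 5/12 = 7/12
  P(B=1) = 0 + 5/12 + 0 = 5/12

Decomposition 1: H(A) + H(B|A)
H(A) = -[(1/6)·log₂(1/6) + (5/12)·log₂(5/12) + (5/12)·log₂(5/12)]
  = 0.4308 + 0.5263 + 0.5263
  = 1.4834 bits
H(B|A) = -Σ P(A,B)·log₂ P(B|A), where P(B|A) = P(A,B) / P(A)
  (cells with P(A,B) = 0 contribute 0)
  (A=0,B=0): P(B|A) = (1/6)/(1/6) = 1;  -(1/6)·log₂(1) = 0.0000
  (A=1,B=1): P(B|A) = (5/12)/(5/12) = 1;  -(5/12)·log₂(1) = 0.0000
  (A=2,B=0): P(B|A) = (5/12)/(5/12) = 1;  -(5/12)·log₂(1) = 0.0000
H(B|A) = 0.0000 + 0.0000 + 0.0000
  = 0.0000 bits
H(A) + H(B|A) = 1.4834 + 0.0000 = 1.4834 bits

Decomposition 2: H(B) + H(A|B)
H(B) = -[(7/12)·log₂(7/12) + (5/12)·log₂(5/12)]
  = 0.4536 + 0.5263
  = 0.9799 bits
H(A|B) = -Σ P(A,B)·log₂ P(A|B), where P(A|B) = P(A,B) / P(B)
  (cells with P(A,B) = 0 contribute 0)
  (A=0,B=0): P(A|B) = (1/6)/(7/12) = 2/7;  -(1/6)·log₂(2/7) = 0.3012
  (A=1,B=1): P(A|B) = (5/12)/(5/12) = 1;  -(5/12)·log₂(1) = 0.0000
  (A=2,B=0): P(A|B) = (5/12)/(7/12) = 5/7;  -(5/12)·log₂(5/7) = 0.2023
H(A|B) = 0.3012 + 0.0000 + 0.2023
  = 0.5035 bits
H(B) + H(A|B) = 0.9799 + 0.5035 = 1.4834 bits

Direct computation of the joint entropy:
H(A,B) = -[(1/6)·log₂(1/6) + (5/12)·log₂(5/12) + (5/12)·log₂(5/12)]
  = 0.4308 + 0.5263 + 0.5263
  = 1.4834 bits

All three agree: H(A,B) = 1.4834 bits ✓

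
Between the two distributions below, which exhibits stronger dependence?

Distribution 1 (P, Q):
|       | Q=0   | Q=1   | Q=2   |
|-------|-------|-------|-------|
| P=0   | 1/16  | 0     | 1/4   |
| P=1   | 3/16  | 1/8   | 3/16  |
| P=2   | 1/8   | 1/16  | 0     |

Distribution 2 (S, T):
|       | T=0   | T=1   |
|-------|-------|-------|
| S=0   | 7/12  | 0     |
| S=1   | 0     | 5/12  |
Distribution 1 (P, Q):
Marginal P(P) (row sums):
  P(P=0) = 1/16 + 0 + 1/4 = 5/16
  P(P=1) = 3/16 + 1/8 + 3/16 = 1/2
  P(P=2) = 1/8 + 1/16 + 0 = 3/16
Marginal P(Q) (column sums):
  P(Q=0) = 1/16 + 3/16 + 1/8 = 3/8
  P(Q=1) = 0 + 1/8 + 1/16 = 3/16
  P(Q=2) = 1/4 + 3/16 + 0 = 7/16

H(P) = -[(5/16)·log₂(5/16) + (1/2)·log₂(1/2) + (3/16)·log₂(3/16)]
  = 0.5244 + 0.5000 + 0.4528
  = 1.4772 bits
H(Q) = -[(3/8)·log₂(3/8) + (3/16)·log₂(3/16) + (7/16)·log₂(7/16)]
  = 0.5306 + 0.4528 + 0.5218
  = 1.5052 bits
H(P,Q) = -[(1/16)·log₂(1/16) + (1/4)·log₂(1/4) + (3/16)·log₂(3/16) + (1/8)·log₂(1/8) + (3/16)·log₂(3/16) + (1/8)·log₂(1/8) + (1/16)·log₂(1/16)]
  = 0.2500 + 0.5000 + 0.4528 + 0.3750 + 0.4528 + 0.3750 + 0.2500
  = 2.6556 bits

I(P;Q) = H(P) + H(Q) - H(P,Q)
  = 1.4772 + 1.5052 - 2.6556
  = 0.3268 bits

Distribution 2 (S, T):
Marginal P(S) (row sums):
  P(S=0) = 7/12 + 0 = 7/12
  P(S=1) = 0 + 5/12 = 5/12
Marginal P(T) (column sums):
  P(T=0) = 7/12 + 0 = 7/12
  P(T=1) = 0 + 5/12 = 5/12

H(S) = -[(7/12)·log₂(7/12) + (5/12)·log₂(5/12)]
  = 0.4536 + 0.5263
  = 0.9799 bits
H(T) = -[(7/12)·log₂(7/12) + (5/12)·log₂(5/12)]
  = 0.4536 + 0.5263
  = 0.9799 bits
H(S,T) = -[(7/12)·log₂(7/12) + (5/12)·log₂(5/12)]
  = 0.4536 + 0.5263
  = 0.9799 bits

I(S;T) = H(S) + H(T) - H(S,T)
  = 0.9799 + 0.9799 - 0.9799
  = 0.9799 bits

I(S;T) = 0.9799 bits > I(P;Q) = 0.3268 bits, so (S, T) has the higher mutual information (stronger dependence).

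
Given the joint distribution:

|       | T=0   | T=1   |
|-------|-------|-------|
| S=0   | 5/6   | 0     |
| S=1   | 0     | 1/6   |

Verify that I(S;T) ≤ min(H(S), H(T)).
Marginal P(S) (row sums):
  P(S=0) = 5/6 + 0 = 5/6
  P(S=1) = 0 + 1/6 = 1/6
Marginal P(T) (column sums):
  P(T=0) = 5/6 + 0 = 5/6
  P(T=1) = 0 + 1/6 = 1/6

H(S) = -[(5/6)·log₂(5/6) + (1/6)·log₂(1/6)]
  = 0.2192 + 0.4308
  = 0.6500 bits
H(T) = -[(5/6)·log₂(5/6) + (1/6)·log₂(1/6)]
  = 0.2192 + 0.4308
  = 0.6500 bits
H(S,T) = -[(5/6)·log₂(5/6) + (1/6)·log₂(1/6)]
  = 0.2192 + 0.4308
  = 0.6500 bits

I(S;T) = H(S) + H(T) - H(S,T)
  = 0.6500 + 0.6500 - 0.6500
  = 0.6500 bits

min(H(S), H(T)) = min(0.6500, 0.6500) = 0.6500 bits
Since 0.6500 ≤ 0.6500, the bound is satisfied ✓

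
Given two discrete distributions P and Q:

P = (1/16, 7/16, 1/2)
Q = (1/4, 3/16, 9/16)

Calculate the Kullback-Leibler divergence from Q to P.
D(P||Q) = Σ P(i) log₂(P(i)/Q(i))
  i=0: (1/16) × log₂((1/16)/(1/4)) = (1/16) × log₂(1/4) = -0.1250
  i=1: (7/16) × log₂((7/16)/(3/16)) = (7/16) × log₂(7/3) = 0.5348
  i=2: (1/2) × log₂((1/2)/(9/16)) = (1/2) × log₂(8/9) = -0.0850
D(P||Q) = -0.1250 + 0.5348 - 0.0850
  = 0.3248 bits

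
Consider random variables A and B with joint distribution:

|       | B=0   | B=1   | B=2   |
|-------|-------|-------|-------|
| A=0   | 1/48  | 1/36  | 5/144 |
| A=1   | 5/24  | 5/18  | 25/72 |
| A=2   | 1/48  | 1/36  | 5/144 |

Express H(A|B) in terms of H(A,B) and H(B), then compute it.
H(A|B) = H(A,B) - H(B)

Marginal P(B) (column sums):
  P(B=0) = 1/48 + 5/24 + 1/48 = 1/4
  P(B=1) = 1/36 + 5/18 + 1/36 = 1/3
  P(B=2) = 5/144 + 25/72 + 5/144 = 5/12

H(A,B) = -[(1/48)·log₂(1/48) + (1/36)·log₂(1/36) + (5/144)·log₂(5/144) + (5/24)·log₂(5/24) + (5/18)·log₂(5/18) + (25/72)·log₂(25/72) + (1/48)·log₂(1/48) + (1/36)·log₂(1/36) + (5/144)·log₂(5/144)]
  = 0.1164 + 0.1436 + 0.1683 + 0.4715 + 0.5133 + 0.5299 + 0.1164 + 0.1436 + 0.1683
  = 2.3713 bits
H(B) = -[(1/4)·log₂(1/4) + (1/3)·log₂(1/3) + (5/12)·log₂(5/12)]
  = 0.5000 + 0.5283 + 0.5263
  = 1.5546 bits

H(A|B) = 2.3713 - 1.5546 = 0.8167 bits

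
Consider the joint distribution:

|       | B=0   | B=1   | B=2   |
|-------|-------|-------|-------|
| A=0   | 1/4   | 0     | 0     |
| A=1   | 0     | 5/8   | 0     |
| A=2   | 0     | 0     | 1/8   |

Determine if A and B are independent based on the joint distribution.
Marginal P(A) (row sums):
  P(A=0) = 1/4 + 0 + 0 = 1/4
  P(A=1) = 0 + 5/8 + 0 = 5/8
  P(A=2) = 0 + 0 + 1/8 = 1/8
Marginal P(B) (column sums):
  P(B=0) = 1/4 + 0 + 0 = 1/4
  P(B=1) = 0 + 5/8 + 0 = 5/8
  P(B=2) = 0 + 0 + 1/8 = 1/8

A and B are independent iff P(A=i,B=j) = P(A=i)·P(B=j) for every cell.
  P(A=0)·P(B=0) = 1/4 × 1/4 = 1/16, but P(A=0,B=0) = 1/4 ✗

No, A and B are not independent. Quantitatively, I(A;B) > 0:

H(A) = -[(1/4)·log₂(1/4) + (5/8)·log₂(5/8) + (1/8)·log₂(1/8)]
  = 0.5000 + 0.4238 + 0.3750
  = 1.2988 bits
H(B) = -[(1/4)·log₂(1/4) + (5/8)·log₂(5/8) + (1/8)·log₂(1/8)]
  = 0.5000 + 0.4238 + 0.3750
  = 1.2988 bits
H(A,B) = -[(1/4)·log₂(1/4) + (5/8)·log₂(5/8) + (1/8)·log₂(1/8)]
  = 0.5000 + 0.4238 + 0.3750
  = 1.2988 bits
I(A;B) = H(A) + H(B) - H(A,B) = 1.2988 + 1.2988 - 1.2988 = 1.2988 bits > 0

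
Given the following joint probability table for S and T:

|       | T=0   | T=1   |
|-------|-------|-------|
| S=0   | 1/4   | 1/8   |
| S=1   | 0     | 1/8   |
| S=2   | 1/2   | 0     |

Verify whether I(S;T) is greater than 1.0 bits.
Marginal P(S) (row sums):
  P(S=0) = 1/4 + 1/8 = 3/8
  P(S=1) = 0 + 1/8 = 1/8
  P(S=2) = 1/2 + 0 = 1/2
Marginal P(T) (column sums):
  P(T=0) = 1/4 + 0 + 1/2 = 3/4
  P(T=1) = 1/8 + 1/8 + 0 = 1/4

H(S) = -[(3/8)·log₂(3/8) + (1/8)·log₂(1/8) + (1/2)·log₂(1/2)]
  = 0.5306 + 0.3750 + 0.5000
  = 1.4056 bits
H(T) = -[(3/4)·log₂(3/4) + (1/4)·log₂(1/4)]
  = 0.3113 + 0.5000
  = 0.8113 bits
H(S,T) = -[(1/4)·log₂(1/4) + (1/8)·log₂(1/8) + (1/8)·log₂(1/8) + (1/2)·log₂(1/2)]
  = 0.5000 + 0.3750 + 0.3750 + 0.5000
  = 1.7500 bits

I(S;T) = H(S) + H(T) - H(S,T)
  = 1.4056 + 0.8113 - 1.7500
  = 0.4669 bits

No. I(S;T) = 0.4669 bits, which is ≤ 1.0 bits.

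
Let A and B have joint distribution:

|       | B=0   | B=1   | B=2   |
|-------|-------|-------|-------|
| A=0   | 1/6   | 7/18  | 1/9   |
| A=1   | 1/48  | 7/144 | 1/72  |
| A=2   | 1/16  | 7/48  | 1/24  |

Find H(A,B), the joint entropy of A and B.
H(A,B) = -Σ P(A,B) log₂ P(A,B), summed over the non-zero cells:
H(A,B) = -[(1/6)·log₂(1/6) + (7/18)·log₂(7/18) + (1/9)·log₂(1/9) + (1/48)·log₂(1/48) + (7/144)·log₂(7/144) + (1/72)·log₂(1/72) + (1/16)·log₂(1/16) + (7/48)·log₂(7/48) + (1/24)·log₂(1/24)]
  = 0.4308 + 0.5299 + 0.3522 + 0.1164 + 0.2121 + 0.0857 + 0.2500 + 0.4051 + 0.1910
  = 2.5732 bits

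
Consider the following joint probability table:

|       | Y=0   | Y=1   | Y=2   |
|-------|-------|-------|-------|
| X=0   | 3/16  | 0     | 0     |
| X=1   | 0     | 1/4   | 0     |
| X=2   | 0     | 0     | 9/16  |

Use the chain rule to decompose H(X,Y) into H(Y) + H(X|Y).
By the chain rule: H(X,Y) = H(Y) + H(X|Y)

Marginal P(Y) (column sums):
  P(Y=0) = 3/16 + 0 + 0 = 3/16
  P(Y=1) = 0 + 1/4 + 0 = 1/4
  P(Y=2) = 0 + 0 + 9/16 = 9/16
H(Y) = -[(3/16)·log₂(3/16) + (1/4)·log₂(1/4) + (9/16)·log₂(9/16)]
  = 0.4528 + 0.5000 + 0.4669
  = 1.4197 bits
H(X|Y) = -Σ P(X,Y)·log₂ P(X|Y), where P(X|Y) = P(X,Y) / P(Y)
  (cells with P(X,Y) = 0 contribute 0)
  (X=0,Y=0): P(X|Y) = (3/16)/(3/16) = 1;  -(3/16)·log₂(1) = 0.0000
  (X=1,Y=1): P(X|Y) = (1/4)/(1/4) = 1;  -(1/4)·log₂(1) = 0.0000
  (X=2,Y=2): P(X|Y) = (9/16)/(9/16) = 1;  -(9/16)·log₂(1) = 0.0000
H(X|Y) = 0.0000 + 0.0000 + 0.0000
  = 0.0000 bits

H(X,Y) = H(Y) + H(X|Y) = 1.4197 + 0.0000 = 1.4197 bits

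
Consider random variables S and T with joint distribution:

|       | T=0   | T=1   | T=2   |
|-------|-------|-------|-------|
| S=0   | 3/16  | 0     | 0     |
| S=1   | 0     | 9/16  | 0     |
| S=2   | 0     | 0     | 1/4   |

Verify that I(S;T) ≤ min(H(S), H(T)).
Marginal P(S) (row sums):
  P(S=0) = 3/16 + 0 + 0 = 3/16
  P(S=1) = 0 + 9/16 + 0 = 9/16
  P(S=2) = 0 + 0 + 1/4 = 1/4
Marginal P(T) (column sums):
  P(T=0) = 3/16 + 0 + 0 = 3/16
  P(T=1) = 0 + 9/16 + 0 = 9/16
  P(T=2) = 0 + 0 + 1/4 = 1/4

H(S) = -[(3/16)·log₂(3/16) + (9/16)·log₂(9/16) + (1/4)·log₂(1/4)]
  = 0.4528 + 0.4669 + 0.5000
  = 1.4197 bits
H(T) = -[(3/16)·log₂(3/16) + (9/16)·log₂(9/16) + (1/4)·log₂(1/4)]
  = 0.4528 + 0.4669 + 0.5000
  = 1.4197 bits
H(S,T) = -[(3/16)·log₂(3/16) + (9/16)·log₂(9/16) + (1/4)·log₂(1/4)]
  = 0.4528 + 0.4669 + 0.5000
  = 1.4197 bits

I(S;T) = H(S) + H(T) - H(S,T)
  = 1.4197 + 1.4197 - 1.4197
  = 1.4197 bits

min(H(S), H(T)) = min(1.4197, 1.4197) = 1.4197 bits
Since 1.4197 ≤ 1.4197, the bound is satisfied ✓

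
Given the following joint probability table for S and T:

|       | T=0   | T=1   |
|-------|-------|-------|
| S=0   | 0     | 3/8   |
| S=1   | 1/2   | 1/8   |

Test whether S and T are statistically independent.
Marginal P(S) (row sums):
  P(S=0) = 0 + 3/8 = 3/8
  P(S=1) = 1/2 + 1/8 = 5/8
Marginal P(T) (column sums):
  P(T=0) = 0 + 1/2 = 1/2
  P(T=1) = 3/8 + 1/8 = 1/2

S and T are independent iff P(S=i,T=j) = P(S=i)·P(T=j) for every cell.
  P(S=0)·P(T=0) = 3/8 × 1/2 = 3/16, but P(S=0,T=0) = 0 ✗

No, S and T are not independent. Quantitatively, I(S;T) > 0:

H(S) = -[(3/8)·log₂(3/8) + (5/8)·log₂(5/8)]
  = 0.5306 + 0.4238
  = 0.9544 bits
H(T) = -[(1/2)·log₂(1/2) + (1/2)·log₂(1/2)]
  = 0.5000 + 0.5000
  = 1.0000 bits
H(S,T) = -[(3/8)·log₂(3/8) + (1/2)·log₂(1/2) + (1/8)·log₂(1/8)]
  = 0.5306 + 0.5000 + 0.3750
  = 1.4056 bits
I(S;T) = H(S) + H(T) - H(S,T) = 0.9544 + 1.0000 - 1.4056 = 0.5488 bits > 0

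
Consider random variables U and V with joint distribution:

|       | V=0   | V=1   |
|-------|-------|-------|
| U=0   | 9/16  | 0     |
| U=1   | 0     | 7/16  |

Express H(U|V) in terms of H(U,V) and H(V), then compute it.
H(U|V) = H(U,V) - H(V)

Marginal P(V) (column sums):
  P(V=0) = 9/16 + 0 = 9/16
  P(V=1) = 0 + 7/16 = 7/16

H(U,V) = -[(9/16)·log₂(9/16) + (7/16)·log₂(7/16)]
  = 0.4669 + 0.5218
  = 0.9887 bits
H(V) = -[(9/16)·log₂(9/16) + (7/16)·log₂(7/16)]
  = 0.4669 + 0.5218
  = 0.9887 bits

H(U|V) = 0.9887 - 0.9887 = 0.0000 bits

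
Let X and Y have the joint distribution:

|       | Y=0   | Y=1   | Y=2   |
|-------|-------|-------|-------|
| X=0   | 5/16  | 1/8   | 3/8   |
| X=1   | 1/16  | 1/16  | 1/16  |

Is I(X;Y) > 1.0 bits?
Marginal P(X) (row sums):
  P(X=0) = 5/16 + 1/8 + 3/8 = 13/16
  P(X=1) = 1/16 + 1/16 + 1/16 = 3/16
Marginal P(Y) (column sums):
  P(Y=0) = 5/16 + 1/16 = 3/8
  P(Y=1) = 1/8 + 1/16 = 3/16
  P(Y=2) = 3/8 + 1/16 = 7/16

H(X) = -[(13/16)·log₂(13/16) + (3/16)·log₂(3/16)]
  = 0.2434 + 0.4528
  = 0.6962 bits
H(Y) = -[(3/8)·log₂(3/8) + (3/16)·log₂(3/16) + (7/16)·log₂(7/16)]
  = 0.5306 + 0.4528 + 0.5218
  = 1.5052 bits
H(X,Y) = -[(5/16)·log₂(5/16) + (1/8)·log₂(1/8) + (3/8)·log₂(3/8) + (1/16)·log₂(1/16) + (1/16)·log₂(1/16) + (1/16)·log₂(1/16)]
  = 0.5244 + 0.3750 + 0.5306 + 0.2500 + 0.2500 + 0.2500
  = 2.1800 bits

I(X;Y) = H(X) + H(Y) - H(X,Y)
  = 0.6962 + 1.5052 - 2.1800
  = 0.0214 bits

No. I(X;Y) = 0.0214 bits, which is ≤ 1.0 bits.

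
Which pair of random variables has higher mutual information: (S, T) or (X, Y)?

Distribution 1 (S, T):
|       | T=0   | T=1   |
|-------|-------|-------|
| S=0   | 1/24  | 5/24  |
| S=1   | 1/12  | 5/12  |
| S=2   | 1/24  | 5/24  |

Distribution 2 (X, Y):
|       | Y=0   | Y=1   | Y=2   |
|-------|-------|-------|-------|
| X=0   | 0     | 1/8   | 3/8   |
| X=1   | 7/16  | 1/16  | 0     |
Distribution 1 (S, T):
Marginal P(S) (row sums):
  P(S=0) = 1/24 + 5/24 = 1/4
  P(S=1) = 1/12 + 5/12 = 1/2
  P(S=2) = 1/24 + 5/24 = 1/4
Marginal P(T) (column sums):
  P(T=0) = 1/24 + 1/12 + 1/24 = 1/6
  P(T=1) = 5/24 + 5/12 + 5/24 = 5/6

H(S) = -[(1/4)·log₂(1/4) + (1/2)·log₂(1/2) + (1/4)·log₂(1/4)]
  = 0.5000 + 0.5000 + 0.5000
  = 1.5000 bits
H(T) = -[(1/6)·log₂(1/6) + (5/6)·log₂(5/6)]
  = 0.4308 + 0.2192
  = 0.6500 bits
H(S,T) = -[(1/24)·log₂(1/24) + (5/24)·log₂(5/24) + (1/12)·log₂(1/12) + (5/12)·log₂(5/12) + (1/24)·log₂(1/24) + (5/24)·log₂(5/24)]
  = 0.1910 + 0.4715 + 0.2987 + 0.5263 + 0.1910 + 0.4715
  = 2.1500 bits

I(S;T) = H(S) + H(T) - H(S,T)
  = 1.5000 + 0.6500 - 2.1500
  = 0.0000 bits

Distribution 2 (X, Y):
Marginal P(X) (row sums):
  P(X=0) = 0 + 1/8 + 3/8 = 1/2
  P(X=1) = 7/16 + 1/16 + 0 = 1/2
Marginal P(Y) (column sums):
  P(Y=0) = 0 + 7/16 = 7/16
  P(Y=1) = 1/8 + 1/16 = 3/16
  P(Y=2) = 3/8 + 0 = 3/8

H(X) = -[(1/2)·log₂(1/2) + (1/2)·log₂(1/2)]
  = 0.5000 + 0.5000
  = 1.0000 bits
H(Y) = -[(7/16)·log₂(7/16) + (3/16)·log₂(3/16) + (3/8)·log₂(3/8)]
  = 0.5218 + 0.4528 + 0.5306
  = 1.5052 bits
H(X,Y) = -[(1/8)·log₂(1/8) + (3/8)·log₂(3/8) + (7/16)·log₂(7/16) + (1/16)·log₂(1/16)]
  = 0.3750 + 0.5306 + 0.5218 + 0.2500
  = 1.6774 bits

I(X;Y) = H(X) + H(Y) - H(X,Y)
  = 1.0000 + 1.5052 - 1.6774
  = 0.8278 bits

I(X;Y) = 0.8278 bits > I(S;T) = 0.0000 bits, so (X, Y) has the higher mutual information (stronger dependence).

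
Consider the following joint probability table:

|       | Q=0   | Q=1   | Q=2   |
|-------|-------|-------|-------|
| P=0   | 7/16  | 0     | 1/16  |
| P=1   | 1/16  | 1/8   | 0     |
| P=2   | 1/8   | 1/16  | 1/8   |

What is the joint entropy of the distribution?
H(P,Q) = -Σ P(P,Q) log₂ P(P,Q), summed over the non-zero cells:
H(P,Q) = -[(7/16)·log₂(7/16) + (1/16)·log₂(1/16) + (1/16)·log₂(1/16) + (1/8)·log₂(1/8) + (1/8)·log₂(1/8) + (1/16)·log₂(1/16) + (1/8)·log₂(1/8)]
  = 0.5218 + 0.2500 + 0.2500 + 0.3750 + 0.3750 + 0.2500 + 0.3750
  = 2.3968 bits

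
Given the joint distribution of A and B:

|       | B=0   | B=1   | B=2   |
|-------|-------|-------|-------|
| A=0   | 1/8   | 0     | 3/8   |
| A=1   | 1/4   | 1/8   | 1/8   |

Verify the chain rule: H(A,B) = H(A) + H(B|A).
Left side:
H(A,B) = -[(1/8)·log₂(1/8) + (3/8)·log₂(3/8) + (1/4)·log₂(1/4) + (1/8)·log₂(1/8) + (1/8)·log₂(1/8)]
  = 0.3750 + 0.5306 + 0.5000 + 0.3750 + 0.3750
  = 2.1556 bits

Right side:
Marginal P(A) (row sums):
  P(A=0) = 1/8 + 0 + 3/8 = 1/2
  P(A=1) = 1/4 + 1/8 + 1/8 = 1/2
H(A) = -[(1/2)·log₂(1/2) + (1/2)·log₂(1/2)]
  = 0.5000 + 0.5000
  = 1.0000 bits
H(B|A) = -Σ P(A,B)·log₂ P(B|A), where P(B|A) = P(A,B) / P(A)
  (cells with P(A,B) = 0 contribute 0)
  (A=0,B=0): P(B|A) = (1/8)/(1/2) = 1/4;  -(1/8)·log₂(1/4) = 0.2500
  (A=0,B=2): P(B|A) = (3/8)/(1/2) = 3/4;  -(3/8)·log₂(3/4) = 0.1556
  (A=1,B=0): P(B|A) = (1/4)/(1/2) = 1/2;  -(1/4)·log₂(1/2) = 0.2500
  (A=1,B=1): P(B|A) = (1/8)/(1/2) = 1/4;  -(1/8)·log₂(1/4) = 0.2500
  (A=1,B=2): P(B|A) = (1/8)/(1/2) = 1/4;  -(1/8)·log₂(1/4) = 0.2500
H(B|A) = 0.2500 + 0.1556 + 0.2500 + 0.2500 + 0.2500
  = 1.1556 bits
H(A) + H(B|A) = 1.0000 + 1.1556 = 2.1556 bits

Both sides equal 2.1556 bits, so the chain rule holds ✓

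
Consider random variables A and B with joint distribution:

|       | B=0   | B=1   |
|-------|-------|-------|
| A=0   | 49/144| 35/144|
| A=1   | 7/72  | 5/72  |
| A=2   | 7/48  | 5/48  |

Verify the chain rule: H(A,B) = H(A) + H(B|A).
Left side:
H(A,B) = -[(49/144)·log₂(49/144) + (35/144)·log₂(35/144) + (7/72)·log₂(7/72) + (5/72)·log₂(5/72) + (7/48)·log₂(7/48) + (5/48)·log₂(5/48)]
  = 0.5292 + 0.4960 + 0.3269 + 0.2672 + 0.4051 + 0.3399
  = 2.3643 bits

Right side:
Marginal P(A) (row sums):
  P(A=0) = 49/144 + 35/144 = 7/12
  P(A=1) = 7/72 + 5/72 = 1/6
  P(A=2) = 7/48 + 5/48 = 1/4
H(A) = -[(7/12)·log₂(7/12) + (1/6)·log₂(1/6) + (1/4)·log₂(1/4)]
  = 0.4536 + 0.4308 + 0.5000
  = 1.3844 bits
H(B|A) = -Σ P(A,B)·log₂ P(B|A), where P(B|A) = P(A,B) / P(A)
  (A=0,B=0): P(B|A) = (49/144)/(7/12) = 7/12;  -(49/144)·log₂(7/12) = 0.2646
  (A=0,B=1): P(B|A) = (35/144)/(7/12) = 5/12;  -(35/144)·log₂(5/12) = 0.3070
  (A=1,B=0): P(B|A) = (7/72)/(1/6) = 7/12;  -(7/72)·log₂(7/12) = 0.0756
  (A=1,B=1): P(B|A) = (5/72)/(1/6) = 5/12;  -(5/72)·log₂(5/12) = 0.0877
  (A=2,B=0): P(B|A) = (7/48)/(1/4) = 7/12;  -(7/48)·log₂(7/12) = 0.1134
  (A=2,B=1): P(B|A) = (5/48)/(1/4) = 5/12;  -(5/48)·log₂(5/12) = 0.1316
H(B|A) = 0.2646 + 0.3070 + 0.0756 + 0.0877 + 0.1134 + 0.1316
  = 0.9799 bits
H(A) + H(B|A) = 1.3844 + 0.9799 = 2.3643 bits

Both sides equal 2.3643 bits, so the chain rule holds ✓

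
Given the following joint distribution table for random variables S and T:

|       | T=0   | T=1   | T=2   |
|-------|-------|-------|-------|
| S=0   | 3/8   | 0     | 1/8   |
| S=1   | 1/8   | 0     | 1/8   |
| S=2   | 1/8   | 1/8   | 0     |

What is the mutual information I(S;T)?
Marginal P(S) (row sums):
  P(S=0) = 3/8 + 0 + 1/8 = 1/2
  P(S=1) = 1/8 + 0 + 1/8 = 1/4
  P(S=2) = 1/8 + 1/8 + 0 = 1/4
Marginal P(T) (column sums):
  P(T=0) = 3/8 + 1/8 + 1/8 = 5/8
  P(T=1) = 0 + 0 + 1/8 = 1/8
  P(T=2) = 1/8 + 1/8 + 0 = 1/4

H(S) = -[(1/2)·log₂(1/2) + (1/4)·log₂(1/4) + (1/4)·log₂(1/4)]
  = 0.5000 + 0.5000 + 0.5000
  = 1.5000 bits
H(T) = -[(5/8)·log₂(5/8) + (1/8)·log₂(1/8) + (1/4)·log₂(1/4)]
  = 0.4238 + 0.3750 + 0.5000
  = 1.2988 bits
H(S,T) = -[(3/8)·log₂(3/8) + (1/8)·log₂(1/8) + (1/8)·log₂(1/8) + (1/8)·log₂(1/8) + (1/8)·log₂(1/8) + (1/8)·log₂(1/8)]
  = 0.5306 + 0.3750 + 0.3750 + 0.3750 + 0.3750 + 0.3750
  = 2.4056 bits

I(S;T) = H(S) + H(T) - H(S,T)
  = 1.5000 + 1.2988 - 2.4056
  = 0.3932 bits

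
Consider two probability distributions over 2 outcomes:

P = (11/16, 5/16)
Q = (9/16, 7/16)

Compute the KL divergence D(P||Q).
D(P||Q) = Σ P(i) log₂(P(i)/Q(i))
  i=0: (11/16) × log₂((11/16)/(9/16)) = (11/16) × log₂(11/9) = 0.1990
  i=1: (5/16) × log₂((5/16)/(7/16)) = (5/16) × log₂(5/7) = -0.1517
D(P||Q) = 0.1990 - 0.1517
  = 0.0473 bits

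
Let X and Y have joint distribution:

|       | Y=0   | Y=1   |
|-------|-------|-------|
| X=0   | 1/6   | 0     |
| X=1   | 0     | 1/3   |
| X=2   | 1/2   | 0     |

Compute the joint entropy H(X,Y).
H(X,Y) = -Σ P(X,Y) log₂ P(X,Y), summed over the non-zero cells:
H(X,Y) = -[(1/6)·log₂(1/6) + (1/3)·log₂(1/3) + (1/2)·log₂(1/2)]
  = 0.4308 + 0.5283 + 0.5000
  = 1.4591 bits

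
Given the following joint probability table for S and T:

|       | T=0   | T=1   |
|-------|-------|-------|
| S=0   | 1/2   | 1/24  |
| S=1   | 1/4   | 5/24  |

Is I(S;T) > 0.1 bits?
Marginal P(S) (row sums):
  P(S=0) = 1/2 + 1/24 = 13/24
  P(S=1) = 1/4 + 5/24 = 11/24
Marginal P(T) (column sums):
  P(T=0) = 1/2 + 1/4 = 3/4
  P(T=1) = 1/24 + 5/24 = 1/4

H(S) = -[(13/24)·log₂(13/24) + (11/24)·log₂(11/24)]
  = 0.4791 + 0.5159
  = 0.9950 bits
H(T) = -[(3/4)·log₂(3/4) + (1/4)·log₂(1/4)]
  = 0.3113 + 0.5000
  = 0.8113 bits
H(S,T) = -[(1/2)·log₂(1/2) + (1/24)·log₂(1/24) + (1/4)·log₂(1/4) + (5/24)·log₂(5/24)]
  = 0.5000 + 0.1910 + 0.5000 + 0.4715
  = 1.6625 bits

I(S;T) = H(S) + H(T) - H(S,T)
  = 0.9950 + 0.8113 - 1.6625
  = 0.1438 bits

Yes. I(S;T) = 0.1438 bits, which is > 0.1 bits.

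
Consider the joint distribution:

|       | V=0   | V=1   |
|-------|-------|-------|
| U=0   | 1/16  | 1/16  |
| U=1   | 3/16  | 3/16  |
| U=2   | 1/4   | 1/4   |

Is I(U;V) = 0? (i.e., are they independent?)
Marginal P(U) (row sums):
  P(U=0) = 1/16 + 1/16 = 1/8
  P(U=1) = 3/16 + 3/16 = 3/8
  P(U=2) = 1/4 + 1/4 = 1/2
Marginal P(V) (column sums):
  P(V=0) = 1/16 + 3/16 + 1/4 = 1/2
  P(V=1) = 1/16 + 3/16 + 1/4 = 1/2

U and V are independent iff P(U=i,V=j) = P(U=i)·P(V=j) for every cell.
  P(U=0)·P(V=0) = 1/8 × 1/2 = 1/16 = P(U=0,V=0) ✓
  P(U=0)·P(V=1) = 1/8 × 1/2 = 1/16 = P(U=0,V=1) ✓
  P(U=1)·P(V=0) = 3/8 × 1/2 = 3/16 = P(U=1,V=0) ✓
  P(U=1)·P(V=1) = 3/8 × 1/2 = 3/16 = P(U=1,V=1) ✓
  P(U=2)·P(V=0) = 1/2 × 1/2 = 1/4 = P(U=2,V=0) ✓
  P(U=2)·P(V=1) = 1/2 × 1/2 = 1/4 = P(U=2,V=1) ✓

Yes, U and V are independent: every cell factors, so I(U;V) = 0 bits.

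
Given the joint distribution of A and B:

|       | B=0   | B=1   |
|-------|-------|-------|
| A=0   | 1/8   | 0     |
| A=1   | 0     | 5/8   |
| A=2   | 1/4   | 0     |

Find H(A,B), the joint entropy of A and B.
H(A,B) = -Σ P(A,B) log₂ P(A,B), summed over the non-zero cells:
H(A,B) = -[(1/8)·log₂(1/8) + (5/8)·log₂(5/8) + (1/4)·log₂(1/4)]
  = 0.3750 + 0.4238 + 0.5000
  = 1.2988 bits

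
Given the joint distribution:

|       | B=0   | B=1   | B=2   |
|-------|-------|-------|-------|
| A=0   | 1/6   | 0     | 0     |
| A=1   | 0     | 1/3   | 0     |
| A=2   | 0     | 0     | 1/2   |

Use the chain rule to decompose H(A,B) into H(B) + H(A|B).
By the chain rule: H(A,B) = H(B) + H(A|B)

Marginal P(B) (column sums):
  P(B=0) = 1/6 + 0 + 0 = 1/6
  P(B=1) = 0 + 1/3 + 0 = 1/3
  P(B=2) = 0 + 0 + 1/2 = 1/2
H(B) = -[(1/6)·log₂(1/6) + (1/3)·log₂(1/3) + (1/2)·log₂(1/2)]
  = 0.4308 + 0.5283 + 0.5000
  = 1.4591 bits
H(A|B) = -Σ P(A,B)·log₂ P(A|B), where P(A|B) = P(A,B) / P(B)
  (cells with P(A,B) = 0 contribute 0)
  (A=0,B=0): P(A|B) = (1/6)/(1/6) = 1;  -(1/6)·log₂(1) = 0.0000
  (A=1,B=1): P(A|B) = (1/3)/(1/3) = 1;  -(1/3)·log₂(1) = 0.0000
  (A=2,B=2): P(A|B) = (1/2)/(1/2) = 1;  -(1/2)·log₂(1) = 0.0000
H(A|B) = 0.0000 + 0.0000 + 0.0000
  = 0.0000 bits

H(A,B) = H(B) + H(A|B) = 1.4591 + 0.0000 = 1.4591 bits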